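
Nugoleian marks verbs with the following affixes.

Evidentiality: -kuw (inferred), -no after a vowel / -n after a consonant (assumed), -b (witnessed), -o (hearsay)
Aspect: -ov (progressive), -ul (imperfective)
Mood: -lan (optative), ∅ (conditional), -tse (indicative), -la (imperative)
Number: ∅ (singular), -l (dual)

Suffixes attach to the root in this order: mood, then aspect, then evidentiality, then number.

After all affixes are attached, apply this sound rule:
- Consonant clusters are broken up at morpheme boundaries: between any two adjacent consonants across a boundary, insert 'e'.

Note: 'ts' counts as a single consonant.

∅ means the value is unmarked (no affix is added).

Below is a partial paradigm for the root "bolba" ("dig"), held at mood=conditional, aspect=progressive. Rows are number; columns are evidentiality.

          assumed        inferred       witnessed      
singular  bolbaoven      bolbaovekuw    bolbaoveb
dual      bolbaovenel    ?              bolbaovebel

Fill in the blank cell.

bolbaovekuwel

mood = conditional: zero marking, form stays bolba.
Attach aspect progressive -ov → bolbaov.
Attach evidentiality inferred -kuw → bolbaovkuw.
Attach number dual -l → bolbaovkuwl.
Apply epenthesis: bolbaovkuwl → bolbaovekuwel.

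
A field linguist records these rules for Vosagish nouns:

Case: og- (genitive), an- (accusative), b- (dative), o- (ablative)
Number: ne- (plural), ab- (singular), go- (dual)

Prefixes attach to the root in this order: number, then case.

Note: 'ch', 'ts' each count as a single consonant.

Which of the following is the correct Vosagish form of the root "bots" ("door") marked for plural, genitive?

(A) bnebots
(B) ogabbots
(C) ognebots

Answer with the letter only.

Attach number plural ne- → nebots.
Attach case genitive og- → ognebots.
So the correct form is ognebots, option (C).
(B) ogabbots is wrong: it uses singular instead of plural for number.
(A) bnebots is wrong: it uses dative instead of genitive for case.

C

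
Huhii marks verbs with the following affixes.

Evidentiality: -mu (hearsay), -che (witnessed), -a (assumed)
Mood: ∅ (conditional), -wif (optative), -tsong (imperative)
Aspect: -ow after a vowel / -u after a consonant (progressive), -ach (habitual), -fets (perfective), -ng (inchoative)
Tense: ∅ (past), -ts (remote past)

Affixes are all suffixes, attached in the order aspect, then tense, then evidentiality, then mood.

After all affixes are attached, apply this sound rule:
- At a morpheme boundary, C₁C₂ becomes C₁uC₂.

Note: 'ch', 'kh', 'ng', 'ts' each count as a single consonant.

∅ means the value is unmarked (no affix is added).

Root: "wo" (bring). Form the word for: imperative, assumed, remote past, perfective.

Attach aspect perfective -fets → wofets.
Attach tense remote past -ts → wofetsts.
Attach evidentiality assumed -a → wofetstsa.
Attach mood imperative -tsong → wofetstsatsong.
Apply epenthesis: wofetstsatsong → wofetsutsatsong.

wofetsutsatsong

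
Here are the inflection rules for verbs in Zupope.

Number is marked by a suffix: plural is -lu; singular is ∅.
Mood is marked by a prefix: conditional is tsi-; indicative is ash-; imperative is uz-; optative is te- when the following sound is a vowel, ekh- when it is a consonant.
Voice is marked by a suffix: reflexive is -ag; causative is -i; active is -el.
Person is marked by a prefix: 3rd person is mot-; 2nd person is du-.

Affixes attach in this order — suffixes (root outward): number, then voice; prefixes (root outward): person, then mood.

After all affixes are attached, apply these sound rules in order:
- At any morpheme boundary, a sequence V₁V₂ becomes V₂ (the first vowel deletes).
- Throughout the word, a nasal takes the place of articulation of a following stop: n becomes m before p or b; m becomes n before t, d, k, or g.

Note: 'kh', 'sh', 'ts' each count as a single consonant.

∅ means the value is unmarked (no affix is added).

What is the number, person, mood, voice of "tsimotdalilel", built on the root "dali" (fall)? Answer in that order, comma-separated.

Segment: tsi-mot-dali-lu-el.
number: -lu → plural.
person: mot- → 3rd person.
mood: tsi- → conditional.
voice: -el → active.

plural, 3rd person, conditional, active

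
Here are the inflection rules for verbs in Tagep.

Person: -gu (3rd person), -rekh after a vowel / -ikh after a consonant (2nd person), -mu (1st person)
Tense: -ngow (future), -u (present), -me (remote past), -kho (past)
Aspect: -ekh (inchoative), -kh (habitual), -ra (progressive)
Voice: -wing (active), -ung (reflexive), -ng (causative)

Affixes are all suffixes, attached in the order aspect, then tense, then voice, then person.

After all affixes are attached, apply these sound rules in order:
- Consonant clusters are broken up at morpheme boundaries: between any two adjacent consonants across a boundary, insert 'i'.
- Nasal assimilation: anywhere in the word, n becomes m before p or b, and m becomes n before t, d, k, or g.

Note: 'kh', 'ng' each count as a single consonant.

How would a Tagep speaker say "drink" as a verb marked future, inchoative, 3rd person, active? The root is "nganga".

Attach aspect inchoative -ekh → ngangaekh.
Attach tense future -ngow → ngangaekhngow.
Attach voice active -wing → ngangaekhngowwing.
Attach person 3rd person -gu → ngangaekhngowwinggu.
Apply epenthesis: ngangaekhngowwinggu → ngangaekhingowiwingigu.
Nasal assimilation: no change.

ngangaekhingowiwingigu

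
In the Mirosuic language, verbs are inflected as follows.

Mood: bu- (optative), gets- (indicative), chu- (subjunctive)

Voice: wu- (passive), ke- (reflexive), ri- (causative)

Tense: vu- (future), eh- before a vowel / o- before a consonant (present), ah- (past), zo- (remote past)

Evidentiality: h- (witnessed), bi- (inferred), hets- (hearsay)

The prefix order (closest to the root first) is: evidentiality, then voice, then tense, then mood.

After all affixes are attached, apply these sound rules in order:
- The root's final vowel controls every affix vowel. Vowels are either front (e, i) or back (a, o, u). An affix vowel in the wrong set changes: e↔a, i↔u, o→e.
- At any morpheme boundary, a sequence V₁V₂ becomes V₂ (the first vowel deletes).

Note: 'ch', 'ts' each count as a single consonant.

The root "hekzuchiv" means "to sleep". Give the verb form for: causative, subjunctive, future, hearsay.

chivirihetshekzuchiv

Attach evidentiality hearsay hets- → hetshekzuchiv.
Attach voice causative ri- → rihetshekzuchiv.
Attach tense future vu- → vurihetshekzuchiv.
Attach mood subjunctive chu- → chuvurihetshekzuchiv.
Apply vowel harmony: chuvurihetshekzuchiv → chivirihetshekzuchiv.
Vowel deletion: no change.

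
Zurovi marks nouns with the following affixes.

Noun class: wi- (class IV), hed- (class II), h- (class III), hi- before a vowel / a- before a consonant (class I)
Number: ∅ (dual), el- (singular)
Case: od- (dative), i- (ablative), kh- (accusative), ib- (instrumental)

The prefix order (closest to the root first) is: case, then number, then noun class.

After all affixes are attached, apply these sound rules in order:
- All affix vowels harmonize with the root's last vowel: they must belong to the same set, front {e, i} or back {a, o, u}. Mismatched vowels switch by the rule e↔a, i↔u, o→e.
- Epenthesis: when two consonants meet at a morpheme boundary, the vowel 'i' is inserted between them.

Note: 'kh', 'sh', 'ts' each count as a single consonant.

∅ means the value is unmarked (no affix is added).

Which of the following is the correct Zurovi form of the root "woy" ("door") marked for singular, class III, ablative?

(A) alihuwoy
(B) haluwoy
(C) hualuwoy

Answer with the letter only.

B

Attach case ablative i- → iwoy.
Attach number singular el- → eliwoy.
Attach noun class class III h- → heliwoy.
Apply vowel harmony: heliwoy → haluwoy.
Epenthesis: no change.
So the correct form is haluwoy, option (B).
(A) alihuwoy is wrong: it has the affixes in the wrong order.
(C) hualuwoy is wrong: it uses class I instead of class III for noun class.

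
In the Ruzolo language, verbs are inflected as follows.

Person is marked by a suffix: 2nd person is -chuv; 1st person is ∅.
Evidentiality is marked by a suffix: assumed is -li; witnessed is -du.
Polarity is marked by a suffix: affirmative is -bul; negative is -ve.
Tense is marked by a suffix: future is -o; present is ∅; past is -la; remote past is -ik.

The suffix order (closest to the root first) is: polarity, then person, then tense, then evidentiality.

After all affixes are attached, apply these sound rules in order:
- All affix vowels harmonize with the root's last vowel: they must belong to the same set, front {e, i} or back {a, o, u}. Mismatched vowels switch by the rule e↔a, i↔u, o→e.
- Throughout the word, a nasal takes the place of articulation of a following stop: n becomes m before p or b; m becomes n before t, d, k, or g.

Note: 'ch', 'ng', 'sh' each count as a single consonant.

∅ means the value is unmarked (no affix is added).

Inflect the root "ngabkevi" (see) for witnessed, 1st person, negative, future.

Attach polarity negative -ve → ngabkevive.
person = 1st person: zero marking, form stays ngabkevive.
Attach tense future -o → ngabkeviveo.
Attach evidentiality witnessed -du → ngabkeviveodu.
Apply vowel harmony: ngabkeviveodu → ngabkeviveedi.
Nasal assimilation: no change.

ngabkeviveedi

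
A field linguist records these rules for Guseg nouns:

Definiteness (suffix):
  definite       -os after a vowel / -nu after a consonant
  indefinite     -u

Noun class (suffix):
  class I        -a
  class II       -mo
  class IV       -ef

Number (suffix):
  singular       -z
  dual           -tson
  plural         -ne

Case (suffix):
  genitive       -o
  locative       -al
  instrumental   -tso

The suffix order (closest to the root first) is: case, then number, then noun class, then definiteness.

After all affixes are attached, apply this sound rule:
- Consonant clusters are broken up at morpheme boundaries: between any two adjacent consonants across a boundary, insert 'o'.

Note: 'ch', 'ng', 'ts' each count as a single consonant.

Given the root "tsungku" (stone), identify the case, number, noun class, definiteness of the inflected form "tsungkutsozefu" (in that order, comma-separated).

instrumental, singular, class IV, indefinite

Segment: tsungku-tso-z-ef-u.
case: -tso → instrumental.
number: -z → singular.
noun class: -ef → class IV.
definiteness: -u → indefinite.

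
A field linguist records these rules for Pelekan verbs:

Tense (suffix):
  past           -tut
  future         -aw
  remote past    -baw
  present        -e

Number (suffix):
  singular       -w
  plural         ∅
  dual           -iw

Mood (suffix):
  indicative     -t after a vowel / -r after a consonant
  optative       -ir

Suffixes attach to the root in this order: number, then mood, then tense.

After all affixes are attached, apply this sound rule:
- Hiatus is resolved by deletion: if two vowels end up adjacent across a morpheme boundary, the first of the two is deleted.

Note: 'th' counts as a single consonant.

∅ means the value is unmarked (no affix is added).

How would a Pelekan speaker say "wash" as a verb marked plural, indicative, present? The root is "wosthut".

number = plural: zero marking, form stays wosthut.
Attach mood indicative -r (after consonant 't') → wosthutr.
Attach tense present -e → wosthutre.
Vowel deletion: no change.

wosthutre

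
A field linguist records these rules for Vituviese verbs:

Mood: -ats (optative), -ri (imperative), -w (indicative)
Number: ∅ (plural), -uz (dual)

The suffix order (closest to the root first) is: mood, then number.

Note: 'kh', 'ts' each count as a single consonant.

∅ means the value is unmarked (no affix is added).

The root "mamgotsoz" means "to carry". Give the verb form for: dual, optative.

mamgotsozatsuz

Attach mood optative -ats → mamgotsozats.
Attach number dual -uz → mamgotsozatsuz.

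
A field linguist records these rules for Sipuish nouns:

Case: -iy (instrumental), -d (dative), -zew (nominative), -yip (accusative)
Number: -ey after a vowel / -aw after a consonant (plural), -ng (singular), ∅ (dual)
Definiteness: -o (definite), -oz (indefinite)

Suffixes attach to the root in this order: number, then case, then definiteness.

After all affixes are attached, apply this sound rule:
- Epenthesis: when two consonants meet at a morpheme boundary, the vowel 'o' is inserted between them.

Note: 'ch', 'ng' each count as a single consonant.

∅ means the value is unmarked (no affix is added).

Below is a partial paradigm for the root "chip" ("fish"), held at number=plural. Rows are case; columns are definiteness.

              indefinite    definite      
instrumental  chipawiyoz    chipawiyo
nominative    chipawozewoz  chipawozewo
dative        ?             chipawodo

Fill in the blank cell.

Attach number plural -aw (after consonant 'p') → chipaw.
Attach case dative -d → chipawd.
Attach definiteness indefinite -oz → chipawdoz.
Apply epenthesis: chipawdoz → chipawodoz.

chipawodoz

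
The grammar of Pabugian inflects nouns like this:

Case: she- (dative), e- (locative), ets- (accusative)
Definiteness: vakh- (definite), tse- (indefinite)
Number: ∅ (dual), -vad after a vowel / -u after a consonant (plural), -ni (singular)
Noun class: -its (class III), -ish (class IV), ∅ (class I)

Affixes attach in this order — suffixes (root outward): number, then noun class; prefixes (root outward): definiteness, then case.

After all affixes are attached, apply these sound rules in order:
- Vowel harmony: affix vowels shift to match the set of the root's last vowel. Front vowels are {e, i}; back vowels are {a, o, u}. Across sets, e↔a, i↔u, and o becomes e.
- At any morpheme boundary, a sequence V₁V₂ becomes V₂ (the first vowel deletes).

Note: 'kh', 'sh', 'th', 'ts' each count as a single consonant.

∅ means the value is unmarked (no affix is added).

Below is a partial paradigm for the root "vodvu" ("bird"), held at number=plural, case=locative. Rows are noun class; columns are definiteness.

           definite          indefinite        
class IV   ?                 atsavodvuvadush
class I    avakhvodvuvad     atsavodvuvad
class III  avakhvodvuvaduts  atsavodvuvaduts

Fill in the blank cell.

Attach definiteness definite vakh- → vakhvodvu.
Attach number plural -vad (after vowel 'u') → vakhvodvuvad.
Attach noun class class IV -ish → vakhvodvuvadish.
Attach case locative e- → evakhvodvuvadish.
Apply vowel harmony: evakhvodvuvadish → avakhvodvuvadush.
Vowel deletion: no change.

avakhvodvuvadush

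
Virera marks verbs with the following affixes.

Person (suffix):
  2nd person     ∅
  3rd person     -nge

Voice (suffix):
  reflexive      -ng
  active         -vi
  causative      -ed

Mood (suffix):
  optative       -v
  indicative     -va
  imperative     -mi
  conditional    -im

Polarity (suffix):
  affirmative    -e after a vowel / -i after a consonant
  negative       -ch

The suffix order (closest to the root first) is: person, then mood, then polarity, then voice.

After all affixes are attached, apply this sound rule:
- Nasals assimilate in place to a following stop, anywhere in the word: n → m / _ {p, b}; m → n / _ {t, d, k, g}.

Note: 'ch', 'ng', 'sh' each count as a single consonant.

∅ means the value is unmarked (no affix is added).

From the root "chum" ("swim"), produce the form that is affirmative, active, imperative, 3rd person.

Attach person 3rd person -nge → chumnge.
Attach mood imperative -mi → chumngemi.
Attach polarity affirmative -e (after vowel 'i') → chumngemie.
Attach voice active -vi → chumngemievi.
Nasal assimilation: no change.

chumngemievi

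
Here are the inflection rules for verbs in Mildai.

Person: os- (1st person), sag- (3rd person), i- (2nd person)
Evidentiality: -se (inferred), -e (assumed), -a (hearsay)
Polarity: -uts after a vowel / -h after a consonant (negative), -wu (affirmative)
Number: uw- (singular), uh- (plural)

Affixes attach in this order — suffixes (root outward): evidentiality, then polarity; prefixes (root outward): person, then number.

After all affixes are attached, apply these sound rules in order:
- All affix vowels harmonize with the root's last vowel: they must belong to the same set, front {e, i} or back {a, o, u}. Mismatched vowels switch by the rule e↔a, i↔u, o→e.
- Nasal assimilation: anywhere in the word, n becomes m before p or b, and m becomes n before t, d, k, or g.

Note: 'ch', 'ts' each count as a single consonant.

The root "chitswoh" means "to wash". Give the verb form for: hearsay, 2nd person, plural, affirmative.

uhuchitswohawu

Attach person 2nd person i- → ichitswoh.
Attach number plural uh- → uhichitswoh.
Attach evidentiality hearsay -a → uhichitswoha.
Attach polarity affirmative -wu → uhichitswohawu.
Apply vowel harmony: uhichitswohawu → uhuchitswohawu.
Nasal assimilation: no change.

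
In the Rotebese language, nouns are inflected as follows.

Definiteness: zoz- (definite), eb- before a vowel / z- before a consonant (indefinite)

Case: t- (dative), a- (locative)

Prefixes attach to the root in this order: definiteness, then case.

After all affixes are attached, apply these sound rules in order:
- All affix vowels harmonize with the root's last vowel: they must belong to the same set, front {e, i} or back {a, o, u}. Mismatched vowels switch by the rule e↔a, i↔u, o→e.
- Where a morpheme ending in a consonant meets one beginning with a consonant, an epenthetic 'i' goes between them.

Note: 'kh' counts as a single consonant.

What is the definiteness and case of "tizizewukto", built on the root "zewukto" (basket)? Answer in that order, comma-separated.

indefinite, dative

Segment: t-z-zewukto.
definiteness: eb/z- → indefinite.
case: t- → dative.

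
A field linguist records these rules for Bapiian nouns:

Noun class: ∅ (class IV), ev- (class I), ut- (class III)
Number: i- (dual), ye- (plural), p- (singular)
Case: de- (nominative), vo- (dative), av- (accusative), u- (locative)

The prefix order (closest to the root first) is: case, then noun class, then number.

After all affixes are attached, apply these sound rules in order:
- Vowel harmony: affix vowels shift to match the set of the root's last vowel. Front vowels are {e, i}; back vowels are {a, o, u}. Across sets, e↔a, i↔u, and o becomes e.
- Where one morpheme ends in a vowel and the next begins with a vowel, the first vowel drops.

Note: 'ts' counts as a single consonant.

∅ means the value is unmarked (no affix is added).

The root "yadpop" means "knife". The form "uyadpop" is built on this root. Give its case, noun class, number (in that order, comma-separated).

locative, class IV, dual

Segment: i-u-yadpop.
case: u- → locative.
noun class: ∅ → class IV.
number: i- → dual.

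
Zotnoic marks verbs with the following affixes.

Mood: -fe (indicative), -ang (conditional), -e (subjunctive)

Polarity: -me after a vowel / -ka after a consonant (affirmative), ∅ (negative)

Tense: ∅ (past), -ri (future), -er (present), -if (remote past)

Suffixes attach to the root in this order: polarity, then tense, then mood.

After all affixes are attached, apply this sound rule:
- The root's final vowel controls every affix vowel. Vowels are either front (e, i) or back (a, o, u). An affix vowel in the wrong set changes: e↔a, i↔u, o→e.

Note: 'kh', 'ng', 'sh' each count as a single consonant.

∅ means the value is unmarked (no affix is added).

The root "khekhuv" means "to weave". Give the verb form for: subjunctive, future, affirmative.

Attach polarity affirmative -ka (after consonant 'v') → khekhuvka.
Attach tense future -ri → khekhuvkari.
Attach mood subjunctive -e → khekhuvkarie.
Apply vowel harmony: khekhuvkarie → khekhuvkarua.

khekhuvkarua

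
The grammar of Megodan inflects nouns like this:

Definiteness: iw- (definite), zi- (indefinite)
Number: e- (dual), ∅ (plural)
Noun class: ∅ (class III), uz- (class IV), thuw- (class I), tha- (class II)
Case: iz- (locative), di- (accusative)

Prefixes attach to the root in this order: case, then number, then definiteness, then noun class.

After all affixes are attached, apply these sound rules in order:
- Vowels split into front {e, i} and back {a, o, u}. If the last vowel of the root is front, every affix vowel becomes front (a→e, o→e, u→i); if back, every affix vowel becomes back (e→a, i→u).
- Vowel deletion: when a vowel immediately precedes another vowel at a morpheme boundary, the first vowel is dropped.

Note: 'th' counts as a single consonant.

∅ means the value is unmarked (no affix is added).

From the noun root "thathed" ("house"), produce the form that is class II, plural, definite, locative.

thiwizthathed

Attach case locative iz- → izthathed.
number = plural: zero marking, form stays izthathed.
Attach definiteness definite iw- → iwizthathed.
Attach noun class class II tha- → thaiwizthathed.
Apply vowel harmony: thaiwizthathed → theiwizthathed.
Apply vowel deletion: theiwizthathed → thiwizthathed.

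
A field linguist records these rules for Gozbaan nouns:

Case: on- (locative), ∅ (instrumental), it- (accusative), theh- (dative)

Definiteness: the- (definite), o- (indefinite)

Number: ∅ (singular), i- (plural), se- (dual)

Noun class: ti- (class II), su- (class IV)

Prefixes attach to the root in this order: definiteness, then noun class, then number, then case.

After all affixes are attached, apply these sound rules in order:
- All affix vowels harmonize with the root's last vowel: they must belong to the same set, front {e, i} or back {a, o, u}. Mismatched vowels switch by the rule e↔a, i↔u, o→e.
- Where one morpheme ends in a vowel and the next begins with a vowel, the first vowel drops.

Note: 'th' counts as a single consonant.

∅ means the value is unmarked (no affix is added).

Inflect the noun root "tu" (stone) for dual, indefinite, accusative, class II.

Attach definiteness indefinite o- → otu.
Attach noun class class II ti- → tiotu.
Attach number dual se- → setiotu.
Attach case accusative it- → itsetiotu.
Apply vowel harmony: itsetiotu → utsatuotu.
Apply vowel deletion: utsatuotu → utsatotu.

utsatotu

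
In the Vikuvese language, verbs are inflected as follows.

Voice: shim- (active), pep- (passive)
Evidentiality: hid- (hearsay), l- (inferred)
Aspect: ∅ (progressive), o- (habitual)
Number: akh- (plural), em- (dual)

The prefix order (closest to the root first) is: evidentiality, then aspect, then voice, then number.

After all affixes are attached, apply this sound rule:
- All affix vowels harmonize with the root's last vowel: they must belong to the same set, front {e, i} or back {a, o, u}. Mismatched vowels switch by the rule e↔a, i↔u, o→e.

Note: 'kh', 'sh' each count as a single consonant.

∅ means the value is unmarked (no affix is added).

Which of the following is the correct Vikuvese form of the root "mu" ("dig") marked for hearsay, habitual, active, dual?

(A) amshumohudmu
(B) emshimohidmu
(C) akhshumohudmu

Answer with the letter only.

A

Attach evidentiality hearsay hid- → hidmu.
Attach aspect habitual o- → ohidmu.
Attach voice active shim- → shimohidmu.
Attach number dual em- → emshimohidmu.
Apply vowel harmony: emshimohidmu → amshumohudmu.
So the correct form is amshumohudmu, option (A).
(C) akhshumohudmu is wrong: it uses plural instead of dual for number.
(B) emshimohidmu is wrong: it fails to apply the sound rule(s).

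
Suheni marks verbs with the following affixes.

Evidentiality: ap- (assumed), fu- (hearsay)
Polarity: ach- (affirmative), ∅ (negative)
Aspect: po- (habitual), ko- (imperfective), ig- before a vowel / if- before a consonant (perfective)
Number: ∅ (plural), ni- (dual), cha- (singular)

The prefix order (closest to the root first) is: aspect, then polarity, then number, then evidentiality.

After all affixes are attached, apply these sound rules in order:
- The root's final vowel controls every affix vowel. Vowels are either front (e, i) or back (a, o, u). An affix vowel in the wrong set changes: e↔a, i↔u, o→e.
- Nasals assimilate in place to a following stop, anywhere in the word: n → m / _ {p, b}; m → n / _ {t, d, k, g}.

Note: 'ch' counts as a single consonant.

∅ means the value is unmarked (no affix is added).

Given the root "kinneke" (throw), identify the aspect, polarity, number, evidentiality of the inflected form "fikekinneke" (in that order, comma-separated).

Segment: fu-ko-kinneke.
aspect: ko- → imperfective.
polarity: ∅ → negative.
number: ∅ → plural.
evidentiality: fu- → hearsay.

imperfective, negative, plural, hearsay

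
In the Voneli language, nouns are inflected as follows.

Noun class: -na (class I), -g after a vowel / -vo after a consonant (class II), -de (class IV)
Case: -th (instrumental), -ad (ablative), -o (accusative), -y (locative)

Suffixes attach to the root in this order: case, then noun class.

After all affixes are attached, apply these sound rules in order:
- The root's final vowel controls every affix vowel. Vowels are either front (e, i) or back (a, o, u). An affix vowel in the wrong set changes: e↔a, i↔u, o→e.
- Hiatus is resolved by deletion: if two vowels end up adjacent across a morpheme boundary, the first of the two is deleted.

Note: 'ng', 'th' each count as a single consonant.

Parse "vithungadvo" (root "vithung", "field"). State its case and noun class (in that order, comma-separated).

ablative, class II

Segment: vithung-ad-vo.
case: -ad → ablative.
noun class: -g/vo → class II.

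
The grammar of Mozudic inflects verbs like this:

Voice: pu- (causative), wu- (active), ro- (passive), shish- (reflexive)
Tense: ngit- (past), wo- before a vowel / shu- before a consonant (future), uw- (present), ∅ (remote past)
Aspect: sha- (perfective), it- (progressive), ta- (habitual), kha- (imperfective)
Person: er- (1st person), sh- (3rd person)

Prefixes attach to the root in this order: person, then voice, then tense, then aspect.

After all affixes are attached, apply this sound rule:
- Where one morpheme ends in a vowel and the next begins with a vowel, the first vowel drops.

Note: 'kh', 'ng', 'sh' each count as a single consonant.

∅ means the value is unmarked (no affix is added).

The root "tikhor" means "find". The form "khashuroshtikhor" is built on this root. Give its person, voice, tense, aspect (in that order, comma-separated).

3rd person, passive, future, imperfective

Segment: kha-shu-ro-sh-tikhor.
person: sh- → 3rd person.
voice: ro- → passive.
tense: wo/shu- → future.
aspect: kha- → imperfective.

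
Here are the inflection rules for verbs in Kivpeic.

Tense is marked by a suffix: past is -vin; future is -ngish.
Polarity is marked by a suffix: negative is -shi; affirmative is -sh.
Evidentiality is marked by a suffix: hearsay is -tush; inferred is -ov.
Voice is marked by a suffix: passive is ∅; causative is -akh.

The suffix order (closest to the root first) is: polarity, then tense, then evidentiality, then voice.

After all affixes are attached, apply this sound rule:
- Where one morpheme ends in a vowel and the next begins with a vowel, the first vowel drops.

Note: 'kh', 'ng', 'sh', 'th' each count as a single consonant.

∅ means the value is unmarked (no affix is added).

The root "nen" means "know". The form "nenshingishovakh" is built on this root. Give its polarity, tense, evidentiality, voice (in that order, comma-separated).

negative, future, inferred, causative

Segment: nen-shi-ngish-ov-akh.
polarity: -shi → negative.
tense: -ngish → future.
evidentiality: -ov → inferred.
voice: -akh → causative.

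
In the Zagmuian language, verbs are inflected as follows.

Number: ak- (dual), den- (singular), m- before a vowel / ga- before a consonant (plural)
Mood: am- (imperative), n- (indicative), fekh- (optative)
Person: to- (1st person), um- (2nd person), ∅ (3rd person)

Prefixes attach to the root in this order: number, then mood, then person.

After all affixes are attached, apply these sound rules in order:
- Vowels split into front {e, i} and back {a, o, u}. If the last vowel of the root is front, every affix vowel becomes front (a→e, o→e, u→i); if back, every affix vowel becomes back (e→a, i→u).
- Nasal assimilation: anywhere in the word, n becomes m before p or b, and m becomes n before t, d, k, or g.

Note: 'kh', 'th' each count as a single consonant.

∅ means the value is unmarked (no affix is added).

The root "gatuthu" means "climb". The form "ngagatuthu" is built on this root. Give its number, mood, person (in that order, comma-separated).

Segment: n-ga-gatuthu.
number: m/ga- → plural.
mood: n- → indicative.
person: ∅ → 3rd person.

plural, indicative, 3rd person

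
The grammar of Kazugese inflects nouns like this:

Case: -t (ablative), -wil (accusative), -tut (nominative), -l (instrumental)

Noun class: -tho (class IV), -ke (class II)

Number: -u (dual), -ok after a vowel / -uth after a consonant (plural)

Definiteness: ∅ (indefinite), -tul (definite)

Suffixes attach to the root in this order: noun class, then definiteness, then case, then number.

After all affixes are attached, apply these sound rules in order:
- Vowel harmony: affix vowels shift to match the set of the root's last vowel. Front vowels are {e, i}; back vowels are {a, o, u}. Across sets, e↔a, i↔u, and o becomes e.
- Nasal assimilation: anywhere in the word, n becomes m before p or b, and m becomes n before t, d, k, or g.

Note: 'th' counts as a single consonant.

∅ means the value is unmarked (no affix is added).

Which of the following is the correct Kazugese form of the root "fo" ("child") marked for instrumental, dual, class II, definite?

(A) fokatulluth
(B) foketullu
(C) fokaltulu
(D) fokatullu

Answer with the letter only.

D

Attach noun class class II -ke → foke.
Attach definiteness definite -tul → foketul.
Attach case instrumental -l → foketull.
Attach number dual -u → foketullu.
Apply vowel harmony: foketullu → fokatullu.
Nasal assimilation: no change.
So the correct form is fokatullu, option (D).
(B) foketullu is wrong: it fails to apply the sound rule(s).
(C) fokaltulu is wrong: it has the affixes in the wrong order.
(A) fokatulluth is wrong: it uses plural instead of dual for number.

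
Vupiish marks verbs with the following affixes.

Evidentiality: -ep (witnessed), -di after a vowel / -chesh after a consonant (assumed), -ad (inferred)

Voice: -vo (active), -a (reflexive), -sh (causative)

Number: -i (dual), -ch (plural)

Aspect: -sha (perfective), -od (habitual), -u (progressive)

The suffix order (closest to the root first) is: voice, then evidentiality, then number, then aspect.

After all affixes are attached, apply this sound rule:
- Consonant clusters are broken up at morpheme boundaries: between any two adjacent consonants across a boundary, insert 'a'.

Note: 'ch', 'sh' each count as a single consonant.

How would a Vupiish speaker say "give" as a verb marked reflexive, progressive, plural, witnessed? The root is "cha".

chaaepachu

Attach voice reflexive -a → chaa.
Attach evidentiality witnessed -ep → chaaep.
Attach number plural -ch → chaaepch.
Attach aspect progressive -u → chaaepchu.
Apply epenthesis: chaaepchu → chaaepachu.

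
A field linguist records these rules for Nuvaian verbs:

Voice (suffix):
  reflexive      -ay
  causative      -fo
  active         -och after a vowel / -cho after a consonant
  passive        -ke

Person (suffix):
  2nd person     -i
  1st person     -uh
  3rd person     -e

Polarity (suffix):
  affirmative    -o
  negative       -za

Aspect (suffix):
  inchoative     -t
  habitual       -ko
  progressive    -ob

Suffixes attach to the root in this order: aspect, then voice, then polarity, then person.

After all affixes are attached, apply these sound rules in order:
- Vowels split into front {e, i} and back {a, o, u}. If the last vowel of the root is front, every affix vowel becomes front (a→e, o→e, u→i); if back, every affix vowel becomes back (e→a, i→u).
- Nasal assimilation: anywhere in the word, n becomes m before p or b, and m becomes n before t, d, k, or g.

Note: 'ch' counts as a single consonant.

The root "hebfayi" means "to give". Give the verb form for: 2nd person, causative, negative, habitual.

Attach aspect habitual -ko → hebfayiko.
Attach voice causative -fo → hebfayikofo.
Attach polarity negative -za → hebfayikofoza.
Attach person 2nd person -i → hebfayikofozai.
Apply vowel harmony: hebfayikofozai → hebfayikefezei.
Nasal assimilation: no change.

hebfayikefezei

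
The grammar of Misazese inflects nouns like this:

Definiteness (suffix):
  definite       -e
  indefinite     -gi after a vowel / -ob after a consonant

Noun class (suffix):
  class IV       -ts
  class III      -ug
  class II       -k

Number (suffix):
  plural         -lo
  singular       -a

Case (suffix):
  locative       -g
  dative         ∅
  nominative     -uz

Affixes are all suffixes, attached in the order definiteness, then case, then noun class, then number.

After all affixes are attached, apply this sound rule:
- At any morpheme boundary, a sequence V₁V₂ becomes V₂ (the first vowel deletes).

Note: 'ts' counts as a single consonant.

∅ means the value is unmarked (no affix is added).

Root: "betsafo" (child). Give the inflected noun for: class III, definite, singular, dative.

Attach definiteness definite -e → betsafoe.
case = dative: zero marking, form stays betsafoe.
Attach noun class class III -ug → betsafoeug.
Attach number singular -a → betsafoeuga.
Apply vowel deletion: betsafoeuga → betsafuga.

betsafuga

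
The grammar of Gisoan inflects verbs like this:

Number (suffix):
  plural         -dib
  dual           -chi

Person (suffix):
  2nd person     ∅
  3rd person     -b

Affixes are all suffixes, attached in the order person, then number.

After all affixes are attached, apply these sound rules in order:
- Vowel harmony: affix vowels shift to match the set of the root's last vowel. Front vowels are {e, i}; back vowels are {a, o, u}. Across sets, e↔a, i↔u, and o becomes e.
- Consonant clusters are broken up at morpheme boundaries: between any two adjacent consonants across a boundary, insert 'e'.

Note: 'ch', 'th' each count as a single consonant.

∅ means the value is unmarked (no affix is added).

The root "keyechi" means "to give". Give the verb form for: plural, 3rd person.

Attach person 3rd person -b → keyechib.
Attach number plural -dib → keyechibdib.
Vowel harmony: no change.
Apply epenthesis: keyechibdib → keyechibedib.

keyechibedib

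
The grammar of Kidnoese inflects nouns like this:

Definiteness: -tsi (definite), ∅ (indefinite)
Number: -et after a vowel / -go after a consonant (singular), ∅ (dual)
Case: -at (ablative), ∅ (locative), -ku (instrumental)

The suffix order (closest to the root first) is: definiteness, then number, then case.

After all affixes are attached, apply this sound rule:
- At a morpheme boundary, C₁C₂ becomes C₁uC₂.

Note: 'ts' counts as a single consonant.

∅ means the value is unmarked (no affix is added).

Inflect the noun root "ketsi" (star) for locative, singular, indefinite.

definiteness = indefinite: zero marking, form stays ketsi.
Attach number singular -et (after vowel 'i') → ketsiet.
case = locative: zero marking, form stays ketsiet.
Epenthesis: no change.

ketsiet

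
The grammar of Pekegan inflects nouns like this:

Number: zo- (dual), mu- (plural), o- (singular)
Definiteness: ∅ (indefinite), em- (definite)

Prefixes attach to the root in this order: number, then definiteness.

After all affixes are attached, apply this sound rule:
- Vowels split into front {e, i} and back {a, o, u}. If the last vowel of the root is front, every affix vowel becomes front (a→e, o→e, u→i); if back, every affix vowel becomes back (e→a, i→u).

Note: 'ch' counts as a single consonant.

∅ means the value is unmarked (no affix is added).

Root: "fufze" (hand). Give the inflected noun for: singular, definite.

emefufze

Attach number singular o- → ofufze.
Attach definiteness definite em- → emofufze.
Apply vowel harmony: emofufze → emefufze.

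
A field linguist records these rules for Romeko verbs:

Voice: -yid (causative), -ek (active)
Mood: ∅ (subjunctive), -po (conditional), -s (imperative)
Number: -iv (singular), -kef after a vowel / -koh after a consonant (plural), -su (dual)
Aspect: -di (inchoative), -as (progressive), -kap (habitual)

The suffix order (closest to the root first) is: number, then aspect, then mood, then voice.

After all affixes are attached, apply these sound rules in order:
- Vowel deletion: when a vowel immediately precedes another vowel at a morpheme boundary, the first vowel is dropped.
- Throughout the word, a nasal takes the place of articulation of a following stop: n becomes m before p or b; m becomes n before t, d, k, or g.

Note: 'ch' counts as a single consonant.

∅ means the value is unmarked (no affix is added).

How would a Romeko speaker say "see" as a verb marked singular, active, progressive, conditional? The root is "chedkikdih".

Attach number singular -iv → chedkikdihiv.
Attach aspect progressive -as → chedkikdihivas.
Attach mood conditional -po → chedkikdihivaspo.
Attach voice active -ek → chedkikdihivaspoek.
Apply vowel deletion: chedkikdihivaspoek → chedkikdihivaspek.
Nasal assimilation: no change.

chedkikdihivaspek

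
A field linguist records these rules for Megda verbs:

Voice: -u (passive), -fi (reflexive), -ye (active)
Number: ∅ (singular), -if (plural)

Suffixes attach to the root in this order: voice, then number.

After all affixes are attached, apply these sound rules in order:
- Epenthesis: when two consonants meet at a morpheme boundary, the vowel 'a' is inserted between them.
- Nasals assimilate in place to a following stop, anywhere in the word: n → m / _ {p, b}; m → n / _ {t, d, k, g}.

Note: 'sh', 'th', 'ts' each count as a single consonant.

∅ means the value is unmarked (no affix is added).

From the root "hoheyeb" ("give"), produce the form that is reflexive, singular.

hoheyebafi

Attach voice reflexive -fi → hoheyebfi.
number = singular: zero marking, form stays hoheyebfi.
Apply epenthesis: hoheyebfi → hoheyebafi.
Nasal assimilation: no change.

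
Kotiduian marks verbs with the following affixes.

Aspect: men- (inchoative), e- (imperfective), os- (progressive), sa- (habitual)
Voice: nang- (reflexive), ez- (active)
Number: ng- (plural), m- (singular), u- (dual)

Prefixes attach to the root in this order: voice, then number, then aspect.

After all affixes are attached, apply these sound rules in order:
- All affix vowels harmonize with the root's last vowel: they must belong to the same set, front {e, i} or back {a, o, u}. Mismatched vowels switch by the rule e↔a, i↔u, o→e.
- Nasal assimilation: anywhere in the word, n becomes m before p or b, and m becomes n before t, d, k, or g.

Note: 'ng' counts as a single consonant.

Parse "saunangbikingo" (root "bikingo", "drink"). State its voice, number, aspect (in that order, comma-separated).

Segment: sa-u-nang-bikingo.
voice: nang- → reflexive.
number: u- → dual.
aspect: sa- → habitual.

reflexive, dual, habitual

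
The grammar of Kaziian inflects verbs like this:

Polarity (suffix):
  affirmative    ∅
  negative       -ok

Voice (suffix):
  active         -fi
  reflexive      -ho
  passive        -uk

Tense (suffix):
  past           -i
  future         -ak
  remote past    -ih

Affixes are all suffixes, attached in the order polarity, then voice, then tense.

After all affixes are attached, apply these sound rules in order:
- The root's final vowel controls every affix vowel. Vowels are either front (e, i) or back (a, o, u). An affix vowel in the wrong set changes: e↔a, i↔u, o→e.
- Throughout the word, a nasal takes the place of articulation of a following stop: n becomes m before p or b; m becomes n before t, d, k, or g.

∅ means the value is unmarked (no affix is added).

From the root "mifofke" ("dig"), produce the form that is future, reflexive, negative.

Attach polarity negative -ok → mifofkeok.
Attach voice reflexive -ho → mifofkeokho.
Attach tense future -ak → mifofkeokhoak.
Apply vowel harmony: mifofkeokhoak → mifofkeekheek.
Nasal assimilation: no change.

mifofkeekheek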